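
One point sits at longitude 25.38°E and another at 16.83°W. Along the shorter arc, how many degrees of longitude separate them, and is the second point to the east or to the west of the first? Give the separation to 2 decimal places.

42.21° west

Raw difference: -16.83 − 25.38 = -42.21°.
Normalise into (−180°, 180°]: -42.21° stays -42.21°.
Negative ⇒ the second point lies to the west; separation 42.21°.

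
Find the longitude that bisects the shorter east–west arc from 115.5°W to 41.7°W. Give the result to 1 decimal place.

78.6°W

Signed shortest Δλ from -115.5° to -41.7° is +73.8°.
Midpoint longitude = -115.5° + (+73.8°)/2 = -115.5° + 36.9° = -78.6°.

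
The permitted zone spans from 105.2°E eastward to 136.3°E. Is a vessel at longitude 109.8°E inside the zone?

Band width going east from +105.2° to +136.3°: ((136.3 − 105.2) mod 360) = 31.1°.
Offset of +109.8° east of the west edge: ((109.8 − 105.2) mod 360) = 4.6°.
4.6° ≤ 31.1° ⇒ inside.

Yes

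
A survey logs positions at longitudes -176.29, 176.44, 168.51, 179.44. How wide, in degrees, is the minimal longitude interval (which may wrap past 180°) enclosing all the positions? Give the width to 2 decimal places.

15.20°

Sort the longitudes: -176.29°, +168.51°, +176.44°, +179.44°.
Eastward gaps between consecutive values (wrapping around): 344.80°, 7.93°, 3.00°, 4.27°.
Largest gap = 344.80° ⇒ minimal covering band is its complement: 360° − 344.80° = 15.20°.
Band runs from +168.51° eastward to -176.29°, crossing the antimeridian.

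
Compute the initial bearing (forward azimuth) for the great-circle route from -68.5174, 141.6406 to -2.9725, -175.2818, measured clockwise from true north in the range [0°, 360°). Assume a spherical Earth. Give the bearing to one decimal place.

Δλ = -175.2818 − 141.6406 = -316.9224°; wrapped into (−180°, 180°]: 43.0776°.
θ = atan2( sin Δλ · cos φ₂ , cos φ₁ · sin φ₂ − sin φ₁ · cos φ₂ · cos Δλ )
  = atan2(0.68207, 0.65978) = 45.952° → normalised to [0°, 360°): 45.952°.

46.0°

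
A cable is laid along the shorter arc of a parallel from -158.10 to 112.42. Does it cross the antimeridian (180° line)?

Yes

Naïve |112.42 − -158.10| = 270.52° > 180°, so the shorter arc goes the other way round — across 180°.
Signed shortest Δλ = ((112.42 − -158.10 + 180) mod 360) − 180 = -89.48°.
Going west by 89.48° from -158.10° passes through 180° before reaching +112.42°.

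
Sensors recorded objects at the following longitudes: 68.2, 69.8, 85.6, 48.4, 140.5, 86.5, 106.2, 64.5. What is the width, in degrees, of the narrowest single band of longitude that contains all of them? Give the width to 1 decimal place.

92.1°

Sort the longitudes: +48.4°, +64.5°, +68.2°, +69.8°, +85.6°, +86.5°, +106.2°, +140.5°.
Eastward gaps between consecutive values (wrapping around): 16.1°, 3.7°, 1.6°, 15.8°, 0.9°, 19.7°, 34.3°, 267.9°.
Largest gap = 267.9° ⇒ minimal covering band is its complement: 360° − 267.9° = 92.1°.
Band runs from +48.4° eastward to +140.5°.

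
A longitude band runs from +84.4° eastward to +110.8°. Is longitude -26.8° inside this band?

Band width going east from +84.4° to +110.8°: ((110.8 − 84.4) mod 360) = 26.4°.
Offset of -26.8° east of the west edge: ((-26.8 − 84.4) mod 360) = 248.8°.
248.8° > 26.4° ⇒ outside.

No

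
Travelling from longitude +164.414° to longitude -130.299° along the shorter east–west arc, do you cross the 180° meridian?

Yes

Naïve |-130.299 − 164.414| = 294.713° > 180°, so the shorter arc goes the other way round — across 180°.
Signed shortest Δλ = ((-130.299 − 164.414 + 180) mod 360) − 180 = 65.287°.
Going east by 65.287° from +164.414° passes through 180° before reaching -130.299°.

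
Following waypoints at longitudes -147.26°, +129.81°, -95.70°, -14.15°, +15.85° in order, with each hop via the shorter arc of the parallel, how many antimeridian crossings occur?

Leg 1: -147.26° → +129.81°, shortest Δλ = -82.93° (west) — crosses 180°.
Leg 2: +129.81° → -95.70°, shortest Δλ = 134.49° (east) — crosses 180°.
Leg 3: -95.70° → -14.15°, shortest Δλ = 81.55° (east) — does not cross 180°.
Leg 4: -14.15° → +15.85°, shortest Δλ = 30.0° (east) — does not cross 180°.
Total crossings: 2.

2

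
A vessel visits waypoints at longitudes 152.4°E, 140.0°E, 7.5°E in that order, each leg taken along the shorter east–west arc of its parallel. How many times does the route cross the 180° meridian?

0

Leg 1: +152.4° → +140.0°, shortest Δλ = -12.4° (west) — does not cross 180°.
Leg 2: +140.0° → +7.5°, shortest Δλ = -132.5° (west) — does not cross 180°.
Total crossings: 0.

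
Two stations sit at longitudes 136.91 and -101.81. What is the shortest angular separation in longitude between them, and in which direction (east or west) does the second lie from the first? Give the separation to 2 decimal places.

Raw difference: -101.81 − 136.91 = -238.72°.
Normalise into (−180°, 180°]: -238.72° + 360° = 121.28°.
Positive ⇒ the second point lies to the east; separation 121.28°.

121.28° east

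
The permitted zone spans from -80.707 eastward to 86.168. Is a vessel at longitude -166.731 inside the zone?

Band width going east from -80.707° to +86.168°: ((86.168 − -80.707) mod 360) = 166.875°.
Offset of -166.731° east of the west edge: ((-166.731 − -80.707) mod 360) = 273.976°.
273.976° > 166.875° ⇒ outside.

No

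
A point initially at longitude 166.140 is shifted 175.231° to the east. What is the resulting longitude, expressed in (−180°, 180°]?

Start at +166.140°; shift +175.231° → +341.371°.
+341.371° lies outside (−180°, 180°]; subtract 360° → -18.629°.

-18.629°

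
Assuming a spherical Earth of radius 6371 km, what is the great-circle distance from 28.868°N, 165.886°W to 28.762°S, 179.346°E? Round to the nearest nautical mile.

Δλ = 179.346 − -165.886 = 345.232°; wrapped into (−180°, 180°]: -14.768°.
Δφ = -28.762 − 28.868 = -57.630°.
a = sin²(Δφ/2) + cos φ₁ · cos φ₂ · sin²(Δλ/2) = 0.244988.
c = 2·atan2(√a, √(1−a)) = 1.03558 rad → d = 6371·c ≈ 6597.70 km ≈ 3562.47 nmi.

3562 nmi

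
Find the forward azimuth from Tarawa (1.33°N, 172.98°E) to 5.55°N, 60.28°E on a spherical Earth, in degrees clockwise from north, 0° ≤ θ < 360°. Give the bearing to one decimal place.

Δλ = 60.28 − 172.98 = -112.70°.
θ = atan2( sin Δλ · cos φ₂ , cos φ₁ · sin φ₂ − sin φ₁ · cos φ₂ · cos Δλ )
  = atan2(-0.91821, 0.10560) = -83.439° → normalised to [0°, 360°): 276.561°.

276.6°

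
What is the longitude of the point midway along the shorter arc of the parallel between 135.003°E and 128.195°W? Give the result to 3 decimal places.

Signed shortest Δλ from +135.003° to -128.195° is +96.802°.
Midpoint longitude = +135.003° + (+96.802°)/2 = +135.003° + 48.401° = +183.404°.
Normalise into (−180°, 180°]: -176.596°.
(The naïve average (+135.003 + -128.195)/2 = 3.404° is on the wrong side of the globe.)

176.596°W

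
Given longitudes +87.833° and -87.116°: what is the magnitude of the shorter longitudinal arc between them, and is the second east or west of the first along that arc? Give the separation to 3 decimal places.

174.949° west

Raw difference: -87.116 − 87.833 = -174.949°.
Normalise into (−180°, 180°]: -174.949° stays -174.949°.
Negative ⇒ the second point lies to the west; separation 174.949°.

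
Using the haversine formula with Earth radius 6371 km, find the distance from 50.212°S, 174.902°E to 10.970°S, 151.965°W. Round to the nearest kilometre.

5310 km

Δλ = -151.965 − 174.902 = -326.867°; wrapped into (−180°, 180°]: 33.133°.
Δφ = -10.970 − -50.212 = 39.242°.
a = sin²(Δφ/2) + cos φ₁ · cos φ₂ · sin²(Δλ/2) = 0.163835.
c = 2·atan2(√a, √(1−a)) = 0.83345 rad → d = 6371·c ≈ 5309.88 km.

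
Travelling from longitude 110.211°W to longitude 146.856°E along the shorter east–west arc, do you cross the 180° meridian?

Yes

Naïve |146.856 − -110.211| = 257.067° > 180°, so the shorter arc goes the other way round — across 180°.
Signed shortest Δλ = ((146.856 − -110.211 + 180) mod 360) − 180 = -102.933°.
Going west by 102.933° from -110.211° passes through 180° before reaching +146.856°.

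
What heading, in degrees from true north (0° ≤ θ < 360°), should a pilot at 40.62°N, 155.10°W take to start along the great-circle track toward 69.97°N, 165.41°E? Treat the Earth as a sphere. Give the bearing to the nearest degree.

338°

Δλ = 165.41 − -155.10 = 320.51°; wrapped into (−180°, 180°]: -39.49°.
θ = atan2( sin Δλ · cos φ₂ , cos φ₁ · sin φ₂ − sin φ₁ · cos φ₂ · cos Δλ )
  = atan2(-0.21782, 0.54104) = -21.929° → normalised to [0°, 360°): 338.071°.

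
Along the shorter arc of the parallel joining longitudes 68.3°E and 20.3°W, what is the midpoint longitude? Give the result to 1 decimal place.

Signed shortest Δλ from +68.3° to -20.3° is -88.6°.
Midpoint longitude = +68.3° + (-88.6°)/2 = +68.3° − 44.3° = +24.0°.

24.0°E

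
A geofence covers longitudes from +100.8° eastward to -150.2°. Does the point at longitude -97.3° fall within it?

No

Band width going east from +100.8° to -150.2°: ((-150.2 − 100.8) mod 360) = 109.0°.
Offset of -97.3° east of the west edge: ((-97.3 − 100.8) mod 360) = 161.9°.
161.9° > 109.0° ⇒ outside.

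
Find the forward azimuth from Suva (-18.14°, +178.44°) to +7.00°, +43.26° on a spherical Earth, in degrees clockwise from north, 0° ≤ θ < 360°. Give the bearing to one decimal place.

261.6°

Δλ = 43.26 − 178.44 = -135.18°.
θ = atan2( sin Δλ · cos φ₂ , cos φ₁ · sin φ₂ − sin φ₁ · cos φ₂ · cos Δλ )
  = atan2(-0.69963, -0.10338) = -98.406° → normalised to [0°, 360°): 261.594°.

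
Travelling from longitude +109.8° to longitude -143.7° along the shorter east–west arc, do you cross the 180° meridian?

Naïve |-143.7 − 109.8| = 253.5° > 180°, so the shorter arc goes the other way round — across 180°.
Signed shortest Δλ = ((-143.7 − 109.8 + 180) mod 360) − 180 = 106.5°.
Going east by 106.5° from +109.8° passes through 180° before reaching -143.7°.

Yes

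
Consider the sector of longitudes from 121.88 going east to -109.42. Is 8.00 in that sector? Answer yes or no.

Band width going east from +121.88° to -109.42°: ((-109.42 − 121.88) mod 360) = 128.70°.
Offset of +8.00° east of the west edge: ((8.00 − 121.88) mod 360) = 246.12°.
246.12° > 128.70° ⇒ outside.

No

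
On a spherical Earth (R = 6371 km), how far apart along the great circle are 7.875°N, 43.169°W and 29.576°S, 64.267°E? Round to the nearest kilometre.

12122 km

Δλ = 64.267 − -43.169 = 107.436°.
Δφ = -29.576 − 7.875 = -37.451°.
a = sin²(Δφ/2) + cos φ₁ · cos φ₂ · sin²(Δλ/2) = 0.662883.
c = 2·atan2(√a, √(1−a)) = 1.90262 rad → d = 6371·c ≈ 12121.58 km.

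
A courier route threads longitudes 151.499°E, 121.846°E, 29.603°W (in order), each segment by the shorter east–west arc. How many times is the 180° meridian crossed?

0

Leg 1: +151.499° → +121.846°, shortest Δλ = -29.653° (west) — does not cross 180°.
Leg 2: +121.846° → -29.603°, shortest Δλ = -151.449° (west) — does not cross 180°.
Total crossings: 0.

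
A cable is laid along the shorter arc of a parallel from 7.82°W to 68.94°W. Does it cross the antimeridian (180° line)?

No

Signed shortest Δλ = ((-68.94 − -7.82 + 180) mod 360) − 180 = -61.12°.
Going west by 61.12° from -7.82° reaches -68.94° without touching 180°.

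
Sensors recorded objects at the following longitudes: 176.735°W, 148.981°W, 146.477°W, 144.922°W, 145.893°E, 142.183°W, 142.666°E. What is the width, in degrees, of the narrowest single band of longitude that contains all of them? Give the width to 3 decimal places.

Sort the longitudes: -176.735°, -148.981°, -146.477°, -144.922°, -142.183°, +142.666°, +145.893°.
Eastward gaps between consecutive values (wrapping around): 27.754°, 2.504°, 1.555°, 2.739°, 284.849°, 3.227°, 37.372°.
Largest gap = 284.849° ⇒ minimal covering band is its complement: 360° − 284.849° = 75.151°.
Band runs from +142.666° eastward to -142.183°, crossing the antimeridian.

75.151°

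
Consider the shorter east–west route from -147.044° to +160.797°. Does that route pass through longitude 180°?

Naïve |160.797 − -147.044| = 307.841° > 180°, so the shorter arc goes the other way round — across 180°.
Signed shortest Δλ = ((160.797 − -147.044 + 180) mod 360) − 180 = -52.159°.
Going west by 52.159° from -147.044° passes through 180° before reaching +160.797°.

Yes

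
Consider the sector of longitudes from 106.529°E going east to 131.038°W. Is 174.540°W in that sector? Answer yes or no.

Yes

Band width going east from +106.529° to -131.038°: ((-131.038 − 106.529) mod 360) = 122.433°.
Offset of -174.540° east of the west edge: ((-174.540 − 106.529) mod 360) = 78.931°.
78.931° ≤ 122.433° ⇒ inside.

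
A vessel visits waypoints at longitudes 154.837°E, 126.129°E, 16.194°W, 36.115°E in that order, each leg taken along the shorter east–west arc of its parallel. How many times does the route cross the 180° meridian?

Leg 1: +154.837° → +126.129°, shortest Δλ = -28.708° (west) — does not cross 180°.
Leg 2: +126.129° → -16.194°, shortest Δλ = -142.323° (west) — does not cross 180°.
Leg 3: -16.194° → +36.115°, shortest Δλ = 52.309° (east) — does not cross 180°.
Total crossings: 0.

0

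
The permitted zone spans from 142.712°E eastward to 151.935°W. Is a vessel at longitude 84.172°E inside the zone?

No

Band width going east from +142.712° to -151.935°: ((-151.935 − 142.712) mod 360) = 65.353°.
Offset of +84.172° east of the west edge: ((84.172 − 142.712) mod 360) = 301.460°.
301.460° > 65.353° ⇒ outside.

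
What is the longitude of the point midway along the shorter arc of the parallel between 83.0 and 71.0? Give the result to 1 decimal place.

+77.0°

Signed shortest Δλ from +83.0° to +71.0° is -12.0°.
Midpoint longitude = +83.0° + (-12.0°)/2 = +83.0° − 6.0° = +77.0°.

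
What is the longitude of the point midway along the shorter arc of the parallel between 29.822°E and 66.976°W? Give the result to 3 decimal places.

Signed shortest Δλ from +29.822° to -66.976° is -96.798°.
Midpoint longitude = +29.822° + (-96.798°)/2 = +29.822° − 48.399° = -18.577°.

18.577°W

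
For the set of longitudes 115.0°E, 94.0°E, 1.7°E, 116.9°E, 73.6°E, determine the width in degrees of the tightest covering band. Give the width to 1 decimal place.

Sort the longitudes: +1.7°, +73.6°, +94.0°, +115.0°, +116.9°.
Eastward gaps between consecutive values (wrapping around): 71.9°, 20.4°, 21.0°, 1.9°, 244.8°.
Largest gap = 244.8° ⇒ minimal covering band is its complement: 360° − 244.8° = 115.2°.
Band runs from +1.7° eastward to +116.9°.

115.2°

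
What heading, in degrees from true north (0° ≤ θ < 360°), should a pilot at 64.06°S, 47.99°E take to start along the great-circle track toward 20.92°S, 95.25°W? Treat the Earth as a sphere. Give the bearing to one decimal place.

214.0°

Δλ = -95.25 − 47.99 = -143.24°.
θ = atan2( sin Δλ · cos φ₂ , cos φ₁ · sin φ₂ − sin φ₁ · cos φ₂ · cos Δλ )
  = atan2(-0.55901, -0.82913) = -146.012° → normalised to [0°, 360°): 213.988°.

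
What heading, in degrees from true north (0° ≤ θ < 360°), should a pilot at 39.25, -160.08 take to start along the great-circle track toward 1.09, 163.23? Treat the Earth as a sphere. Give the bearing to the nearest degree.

Δλ = 163.23 − -160.08 = 323.31°; wrapped into (−180°, 180°]: -36.69°.
θ = atan2( sin Δλ · cos φ₂ , cos φ₁ · sin φ₂ − sin φ₁ · cos φ₂ · cos Δλ )
  = atan2(-0.59738, -0.49253) = -129.505° → normalised to [0°, 360°): 230.495°.

230°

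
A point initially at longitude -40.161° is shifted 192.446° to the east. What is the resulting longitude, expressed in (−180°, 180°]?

Start at -40.161°; shift +192.446° → +152.285°.
+152.285° already lies in (−180°, 180°].

+152.285°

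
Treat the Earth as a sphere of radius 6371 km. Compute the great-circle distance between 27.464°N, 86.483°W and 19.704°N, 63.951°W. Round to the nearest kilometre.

2448 km

Δλ = -63.951 − -86.483 = 22.532°.
Δφ = 19.704 − 27.464 = -7.760°.
a = sin²(Δφ/2) + cos φ₁ · cos φ₂ · sin²(Δλ/2) = 0.036462.
c = 2·atan2(√a, √(1−a)) = 0.38426 rad → d = 6371·c ≈ 2448.11 km.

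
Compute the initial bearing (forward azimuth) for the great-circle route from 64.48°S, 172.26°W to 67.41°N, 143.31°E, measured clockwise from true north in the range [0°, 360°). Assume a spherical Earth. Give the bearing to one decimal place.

Δλ = 143.31 − -172.26 = 315.57°; wrapped into (−180°, 180°]: -44.43°.
θ = atan2( sin Δλ · cos φ₂ , cos φ₁ · sin φ₂ − sin φ₁ · cos φ₂ · cos Δλ )
  = atan2(-0.26891, 0.64532) = -22.622° → normalised to [0°, 360°): 337.378°.

337.4°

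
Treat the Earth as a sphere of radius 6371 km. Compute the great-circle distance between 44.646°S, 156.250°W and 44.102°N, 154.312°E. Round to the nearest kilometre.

11011 km

Δλ = 154.312 − -156.250 = 310.562°; wrapped into (−180°, 180°]: -49.438°.
Δφ = 44.102 − -44.646 = 88.748°.
a = sin²(Δφ/2) + cos φ₁ · cos φ₂ · sin²(Δλ/2) = 0.578414.
c = 2·atan2(√a, √(1−a)) = 1.72827 rad → d = 6371·c ≈ 11010.84 km.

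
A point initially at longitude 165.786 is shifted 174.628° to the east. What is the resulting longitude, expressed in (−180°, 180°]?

-19.586°

Start at +165.786°; shift +174.628° → +340.414°.
+340.414° lies outside (−180°, 180°]; subtract 360° → -19.586°.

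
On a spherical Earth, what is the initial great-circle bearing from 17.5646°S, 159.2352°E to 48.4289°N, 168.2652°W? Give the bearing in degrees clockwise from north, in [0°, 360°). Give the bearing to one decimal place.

Δλ = -168.2652 − 159.2352 = -327.5004°; wrapped into (−180°, 180°]: 32.4996°.
θ = atan2( sin Δλ · cos φ₂ , cos φ₁ · sin φ₂ − sin φ₁ · cos φ₂ · cos Δλ )
  = atan2(0.35652, 0.88214) = 22.006° → normalised to [0°, 360°): 22.006°.

22.0°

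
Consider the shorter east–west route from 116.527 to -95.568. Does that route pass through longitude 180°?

Naïve |-95.568 − 116.527| = 212.095° > 180°, so the shorter arc goes the other way round — across 180°.
Signed shortest Δλ = ((-95.568 − 116.527 + 180) mod 360) − 180 = 147.905°.
Going east by 147.905° from +116.527° passes through 180° before reaching -95.568°.

Yes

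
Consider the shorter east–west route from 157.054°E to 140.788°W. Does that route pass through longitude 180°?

Yes

Naïve |-140.788 − 157.054| = 297.842° > 180°, so the shorter arc goes the other way round — across 180°.
Signed shortest Δλ = ((-140.788 − 157.054 + 180) mod 360) − 180 = 62.158°.
Going east by 62.158° from +157.054° passes through 180° before reaching -140.788°.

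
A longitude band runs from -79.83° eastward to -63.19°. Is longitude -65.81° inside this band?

Band width going east from -79.83° to -63.19°: ((-63.19 − -79.83) mod 360) = 16.64°.
Offset of -65.81° east of the west edge: ((-65.81 − -79.83) mod 360) = 14.02°.
14.02° ≤ 16.64° ⇒ inside.

Yes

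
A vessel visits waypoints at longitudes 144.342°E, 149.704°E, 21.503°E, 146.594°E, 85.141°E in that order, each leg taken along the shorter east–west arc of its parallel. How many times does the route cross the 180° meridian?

0

Leg 1: +144.342° → +149.704°, shortest Δλ = 5.362° (east) — does not cross 180°.
Leg 2: +149.704° → +21.503°, shortest Δλ = -128.201° (west) — does not cross 180°.
Leg 3: +21.503° → +146.594°, shortest Δλ = 125.091° (east) — does not cross 180°.
Leg 4: +146.594° → +85.141°, shortest Δλ = -61.453° (west) — does not cross 180°.
Total crossings: 0.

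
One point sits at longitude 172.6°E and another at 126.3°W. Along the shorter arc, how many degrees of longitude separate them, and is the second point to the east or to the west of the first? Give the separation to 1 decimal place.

Raw difference: -126.3 − 172.6 = -298.9°.
Normalise into (−180°, 180°]: -298.9° + 360° = 61.1°.
Positive ⇒ the second point lies to the east; separation 61.1°.

61.1° east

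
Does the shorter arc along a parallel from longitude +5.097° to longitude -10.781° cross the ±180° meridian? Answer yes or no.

Signed shortest Δλ = ((-10.781 − 5.097 + 180) mod 360) − 180 = -15.878°.
Going west by 15.878° from +5.097° reaches -10.781° without touching 180°.

No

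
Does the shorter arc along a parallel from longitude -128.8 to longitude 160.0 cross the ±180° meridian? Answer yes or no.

Yes

Naïve |160.0 − -128.8| = 288.8° > 180°, so the shorter arc goes the other way round — across 180°.
Signed shortest Δλ = ((160.0 − -128.8 + 180) mod 360) − 180 = -71.2°.
Going west by 71.2° from -128.8° passes through 180° before reaching +160.0°.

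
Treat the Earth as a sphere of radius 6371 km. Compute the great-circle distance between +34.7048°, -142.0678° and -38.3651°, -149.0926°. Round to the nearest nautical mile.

4405 nmi

Δλ = -149.0926 − -142.0678 = -7.0248°.
Δφ = -38.3651 − 34.7048 = -73.0699°.
a = sin²(Δφ/2) + cos φ₁ · cos φ₂ · sin²(Δλ/2) = 0.356817.
c = 2·atan2(√a, √(1−a)) = 1.28036 rad → d = 6371·c ≈ 8157.20 km ≈ 4404.54 nmi.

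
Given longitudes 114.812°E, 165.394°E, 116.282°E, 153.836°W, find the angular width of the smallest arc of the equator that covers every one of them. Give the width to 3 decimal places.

91.352°

Sort the longitudes: -153.836°, +114.812°, +116.282°, +165.394°.
Eastward gaps between consecutive values (wrapping around): 268.648°, 1.470°, 49.112°, 40.770°.
Largest gap = 268.648° ⇒ minimal covering band is its complement: 360° − 268.648° = 91.352°.
Band runs from +114.812° eastward to -153.836°, crossing the antimeridian.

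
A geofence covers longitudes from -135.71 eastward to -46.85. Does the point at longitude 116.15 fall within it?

No

Band width going east from -135.71° to -46.85°: ((-46.85 − -135.71) mod 360) = 88.86°.
Offset of +116.15° east of the west edge: ((116.15 − -135.71) mod 360) = 251.86°.
251.86° > 88.86° ⇒ outside.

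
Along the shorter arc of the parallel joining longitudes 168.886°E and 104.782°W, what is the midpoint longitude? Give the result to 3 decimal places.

147.948°W

Signed shortest Δλ from +168.886° to -104.782° is +86.332°.
Midpoint longitude = +168.886° + (+86.332°)/2 = +168.886° + 43.166° = +212.052°.
Normalise into (−180°, 180°]: -147.948°.
(The naïve average (+168.886 + -104.782)/2 = 32.052° is on the wrong side of the globe.)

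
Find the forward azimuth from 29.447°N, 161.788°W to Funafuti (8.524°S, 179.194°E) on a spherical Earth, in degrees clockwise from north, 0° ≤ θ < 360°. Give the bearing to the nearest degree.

209°

Δλ = 179.194 − -161.788 = 340.982°; wrapped into (−180°, 180°]: -19.018°.
θ = atan2( sin Δλ · cos φ₂ , cos φ₁ · sin φ₂ − sin φ₁ · cos φ₂ · cos Δλ )
  = atan2(-0.32227, -0.58872) = -151.304° → normalised to [0°, 360°): 208.696°.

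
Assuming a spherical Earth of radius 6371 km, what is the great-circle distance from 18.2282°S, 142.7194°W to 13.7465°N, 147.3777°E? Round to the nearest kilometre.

8446 km

Δλ = 147.3777 − -142.7194 = 290.0971°; wrapped into (−180°, 180°]: -69.9029°.
Δφ = 13.7465 − -18.2282 = 31.9747°.
a = sin²(Δφ/2) + cos φ₁ · cos φ₂ · sin²(Δλ/2) = 0.378655.
c = 2·atan2(√a, √(1−a)) = 1.32566 rad → d = 6371·c ≈ 8445.77 km.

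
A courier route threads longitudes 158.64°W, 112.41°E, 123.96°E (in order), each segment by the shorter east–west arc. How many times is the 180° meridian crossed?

1

Leg 1: -158.64° → +112.41°, shortest Δλ = -88.95° (west) — crosses 180°.
Leg 2: +112.41° → +123.96°, shortest Δλ = 11.55° (east) — does not cross 180°.
Total crossings: 1.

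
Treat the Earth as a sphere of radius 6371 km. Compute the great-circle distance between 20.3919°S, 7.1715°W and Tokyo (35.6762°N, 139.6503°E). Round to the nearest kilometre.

Δλ = 139.6503 − -7.1715 = 146.8218°.
Δφ = 35.6762 − -20.3919 = 56.0681°.
a = sin²(Δφ/2) + cos φ₁ · cos φ₂ · sin²(Δλ/2) = 0.920249.
c = 2·atan2(√a, √(1−a)) = 2.56900 rad → d = 6371·c ≈ 16367.08 km.

16367 km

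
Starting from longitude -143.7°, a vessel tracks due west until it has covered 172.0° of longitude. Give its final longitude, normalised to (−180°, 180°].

Start at -143.7°; shift −172.0° → -315.7°.
-315.7° lies outside (−180°, 180°]; add 360° → +44.3°.

+44.3°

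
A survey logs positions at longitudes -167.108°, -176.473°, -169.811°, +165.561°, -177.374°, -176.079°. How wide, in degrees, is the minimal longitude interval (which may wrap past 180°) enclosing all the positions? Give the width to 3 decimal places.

Sort the longitudes: -177.374°, -176.473°, -176.079°, -169.811°, -167.108°, +165.561°.
Eastward gaps between consecutive values (wrapping around): 0.901°, 0.394°, 6.268°, 2.703°, 332.669°, 17.065°.
Largest gap = 332.669° ⇒ minimal covering band is its complement: 360° − 332.669° = 27.331°.
Band runs from +165.561° eastward to -167.108°, crossing the antimeridian.

27.331°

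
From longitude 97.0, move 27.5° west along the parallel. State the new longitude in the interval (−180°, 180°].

+69.5°

Start at +97.0°; shift −27.5° → +69.5°.
+69.5° already lies in (−180°, 180°].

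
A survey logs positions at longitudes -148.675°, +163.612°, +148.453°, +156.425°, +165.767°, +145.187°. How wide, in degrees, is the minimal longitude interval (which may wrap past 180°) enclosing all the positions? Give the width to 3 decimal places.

66.138°

Sort the longitudes: -148.675°, +145.187°, +148.453°, +156.425°, +163.612°, +165.767°.
Eastward gaps between consecutive values (wrapping around): 293.862°, 3.266°, 7.972°, 7.187°, 2.155°, 45.558°.
Largest gap = 293.862° ⇒ minimal covering band is its complement: 360° − 293.862° = 66.138°.
Band runs from +145.187° eastward to -148.675°, crossing the antimeridian.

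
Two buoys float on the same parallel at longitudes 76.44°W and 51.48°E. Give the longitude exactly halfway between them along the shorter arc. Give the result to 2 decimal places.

Signed shortest Δλ from -76.44° to +51.48° is +127.92°.
Midpoint longitude = -76.44° + (+127.92°)/2 = -76.44° + 63.96° = -12.48°.

12.48°W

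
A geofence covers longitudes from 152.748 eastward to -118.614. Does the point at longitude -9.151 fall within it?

No

Band width going east from +152.748° to -118.614°: ((-118.614 − 152.748) mod 360) = 88.638°.
Offset of -9.151° east of the west edge: ((-9.151 − 152.748) mod 360) = 198.101°.
198.101° > 88.638° ⇒ outside.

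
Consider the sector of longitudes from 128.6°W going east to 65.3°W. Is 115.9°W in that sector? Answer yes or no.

Band width going east from -128.6° to -65.3°: ((-65.3 − -128.6) mod 360) = 63.3°.
Offset of -115.9° east of the west edge: ((-115.9 − -128.6) mod 360) = 12.7°.
12.7° ≤ 63.3° ⇒ inside.

Yes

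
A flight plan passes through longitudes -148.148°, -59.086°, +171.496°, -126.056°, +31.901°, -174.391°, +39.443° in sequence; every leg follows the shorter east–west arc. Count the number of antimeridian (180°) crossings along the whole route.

4

Leg 1: -148.148° → -59.086°, shortest Δλ = 89.062° (east) — does not cross 180°.
Leg 2: -59.086° → +171.496°, shortest Δλ = -129.418° (west) — crosses 180°.
Leg 3: +171.496° → -126.056°, shortest Δλ = 62.448° (east) — crosses 180°.
Leg 4: -126.056° → +31.901°, shortest Δλ = 157.957° (east) — does not cross 180°.
Leg 5: +31.901° → -174.391°, shortest Δλ = 153.708° (east) — crosses 180°.
Leg 6: -174.391° → +39.443°, shortest Δλ = -146.166° (west) — crosses 180°.
Total crossings: 4.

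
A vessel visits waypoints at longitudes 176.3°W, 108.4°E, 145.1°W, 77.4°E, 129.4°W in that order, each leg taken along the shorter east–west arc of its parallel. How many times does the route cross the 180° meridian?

Leg 1: -176.3° → +108.4°, shortest Δλ = -75.3° (west) — crosses 180°.
Leg 2: +108.4° → -145.1°, shortest Δλ = 106.5° (east) — crosses 180°.
Leg 3: -145.1° → +77.4°, shortest Δλ = -137.5° (west) — crosses 180°.
Leg 4: +77.4° → -129.4°, shortest Δλ = 153.2° (east) — crosses 180°.
Total crossings: 4.

4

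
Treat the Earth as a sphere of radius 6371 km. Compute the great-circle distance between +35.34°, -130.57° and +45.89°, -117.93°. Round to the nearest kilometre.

1582 km

Δλ = -117.93 − -130.57 = 12.64°.
Δφ = 45.89 − 35.34 = 10.55°.
a = sin²(Δφ/2) + cos φ₁ · cos φ₂ · sin²(Δλ/2) = 0.015333.
c = 2·atan2(√a, √(1−a)) = 0.24829 rad → d = 6371·c ≈ 1581.83 km.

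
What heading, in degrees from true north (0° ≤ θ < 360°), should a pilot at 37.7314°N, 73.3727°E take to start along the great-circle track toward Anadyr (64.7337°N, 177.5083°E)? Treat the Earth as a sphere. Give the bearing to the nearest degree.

28°

Δλ = 177.5083 − 73.3727 = 104.1356°.
θ = atan2( sin Δλ · cos φ₂ , cos φ₁ · sin φ₂ − sin φ₁ · cos φ₂ · cos Δλ )
  = atan2(0.41390, 0.77902) = 27.982° → normalised to [0°, 360°): 27.982°.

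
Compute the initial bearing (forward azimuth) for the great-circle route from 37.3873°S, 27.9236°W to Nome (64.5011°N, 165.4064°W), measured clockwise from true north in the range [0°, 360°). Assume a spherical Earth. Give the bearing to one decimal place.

331.0°

Δλ = -165.4064 − -27.9236 = -137.4828°.
θ = atan2( sin Δλ · cos φ₂ , cos φ₁ · sin φ₂ − sin φ₁ · cos φ₂ · cos Δλ )
  = atan2(-0.29093, 0.52449) = -29.017° → normalised to [0°, 360°): 330.983°.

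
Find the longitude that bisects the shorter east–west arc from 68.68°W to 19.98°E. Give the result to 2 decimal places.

Signed shortest Δλ from -68.68° to +19.98° is +88.66°.
Midpoint longitude = -68.68° + (+88.66°)/2 = -68.68° + 44.33° = -24.35°.

24.35°W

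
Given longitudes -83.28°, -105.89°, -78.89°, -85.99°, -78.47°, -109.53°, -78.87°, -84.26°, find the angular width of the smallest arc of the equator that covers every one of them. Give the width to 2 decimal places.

31.06°

Sort the longitudes: -109.53°, -105.89°, -85.99°, -84.26°, -83.28°, -78.89°, -78.87°, -78.47°.
Eastward gaps between consecutive values (wrapping around): 3.64°, 19.90°, 1.73°, 0.98°, 4.39°, 0.02°, 0.40°, 328.94°.
Largest gap = 328.94° ⇒ minimal covering band is its complement: 360° − 328.94° = 31.06°.
Band runs from -109.53° eastward to -78.47°.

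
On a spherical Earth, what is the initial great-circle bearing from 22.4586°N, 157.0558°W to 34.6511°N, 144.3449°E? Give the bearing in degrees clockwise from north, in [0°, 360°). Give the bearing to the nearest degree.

Δλ = 144.3449 − -157.0558 = 301.4007°; wrapped into (−180°, 180°]: -58.5993°.
θ = atan2( sin Δλ · cos φ₂ , cos φ₁ · sin φ₂ − sin φ₁ · cos φ₂ · cos Δλ )
  = atan2(-0.70215, 0.36172) = -62.744° → normalised to [0°, 360°): 297.256°.

297°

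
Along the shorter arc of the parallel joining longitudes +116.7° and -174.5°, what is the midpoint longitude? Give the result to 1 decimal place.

+151.1°

Signed shortest Δλ from +116.7° to -174.5° is +68.8°.
Midpoint longitude = +116.7° + (+68.8°)/2 = +116.7° + 34.4° = +151.1°.
(The naïve average (+116.7 + -174.5)/2 = -28.9° is on the wrong side of the globe.)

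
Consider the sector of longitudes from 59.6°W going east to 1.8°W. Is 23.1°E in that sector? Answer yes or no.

Band width going east from -59.6° to -1.8°: ((-1.8 − -59.6) mod 360) = 57.8°.
Offset of +23.1° east of the west edge: ((23.1 − -59.6) mod 360) = 82.7°.
82.7° > 57.8° ⇒ outside.

No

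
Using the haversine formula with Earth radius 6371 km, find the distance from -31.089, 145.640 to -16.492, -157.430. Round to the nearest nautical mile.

3213 nmi

Δλ = -157.430 − 145.640 = -303.070°; wrapped into (−180°, 180°]: 56.930°.
Δφ = -16.492 − -31.089 = 14.597°.
a = sin²(Δφ/2) + cos φ₁ · cos φ₂ · sin²(Δλ/2) = 0.202675.
c = 2·atan2(√a, √(1−a)) = 0.93397 rad → d = 6371·c ≈ 5950.29 km ≈ 3212.90 nmi.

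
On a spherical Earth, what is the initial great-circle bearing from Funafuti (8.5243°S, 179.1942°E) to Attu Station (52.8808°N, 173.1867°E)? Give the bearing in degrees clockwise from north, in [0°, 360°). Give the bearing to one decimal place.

355.9°

Δλ = 173.1867 − 179.1942 = -6.0075°.
θ = atan2( sin Δλ · cos φ₂ , cos φ₁ · sin φ₂ − sin φ₁ · cos φ₂ · cos Δλ )
  = atan2(-0.06316, 0.87753) = -4.117° → normalised to [0°, 360°): 355.883°.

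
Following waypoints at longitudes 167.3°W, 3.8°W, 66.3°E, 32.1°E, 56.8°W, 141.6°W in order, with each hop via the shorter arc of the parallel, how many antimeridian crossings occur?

Leg 1: -167.3° → -3.8°, shortest Δλ = 163.5° (east) — does not cross 180°.
Leg 2: -3.8° → +66.3°, shortest Δλ = 70.1° (east) — does not cross 180°.
Leg 3: +66.3° → +32.1°, shortest Δλ = -34.2° (west) — does not cross 180°.
Leg 4: +32.1° → -56.8°, shortest Δλ = -88.9° (west) — does not cross 180°.
Leg 5: -56.8° → -141.6°, shortest Δλ = -84.8° (west) — does not cross 180°.
Total crossings: 0.

0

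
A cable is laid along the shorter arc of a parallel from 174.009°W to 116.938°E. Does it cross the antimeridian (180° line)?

Naïve |116.938 − -174.009| = 290.947° > 180°, so the shorter arc goes the other way round — across 180°.
Signed shortest Δλ = ((116.938 − -174.009 + 180) mod 360) − 180 = -69.053°.
Going west by 69.053° from -174.009° passes through 180° before reaching +116.938°.

Yes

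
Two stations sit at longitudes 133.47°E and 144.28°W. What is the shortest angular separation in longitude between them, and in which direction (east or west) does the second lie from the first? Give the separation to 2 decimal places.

Raw difference: -144.28 − 133.47 = -277.75°.
Normalise into (−180°, 180°]: -277.75° + 360° = 82.25°.
Positive ⇒ the second point lies to the east; separation 82.25°.

82.25° east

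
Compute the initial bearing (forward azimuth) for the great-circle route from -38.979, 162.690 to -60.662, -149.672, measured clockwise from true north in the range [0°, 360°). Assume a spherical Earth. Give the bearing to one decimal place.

Δλ = -149.672 − 162.690 = -312.362°; wrapped into (−180°, 180°]: 47.638°.
θ = atan2( sin Δλ · cos φ₂ , cos φ₁ · sin φ₂ − sin φ₁ · cos φ₂ · cos Δλ )
  = atan2(0.36203, -0.47000) = 142.394° → normalised to [0°, 360°): 142.394°.

142.4°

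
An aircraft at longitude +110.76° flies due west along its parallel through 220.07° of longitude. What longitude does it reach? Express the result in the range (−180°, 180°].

Start at +110.76°; shift −220.07° → -109.31°.
-109.31° already lies in (−180°, 180°].

-109.31°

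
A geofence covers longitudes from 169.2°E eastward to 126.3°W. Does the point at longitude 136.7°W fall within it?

Band width going east from +169.2° to -126.3°: ((-126.3 − 169.2) mod 360) = 64.5°.
Offset of -136.7° east of the west edge: ((-136.7 − 169.2) mod 360) = 54.1°.
54.1° ≤ 64.5° ⇒ inside.

Yes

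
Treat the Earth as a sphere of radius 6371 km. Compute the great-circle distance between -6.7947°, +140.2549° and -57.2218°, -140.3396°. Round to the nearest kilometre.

8736 km

Δλ = -140.3396 − 140.2549 = -280.5945°; wrapped into (−180°, 180°]: 79.4055°.
Δφ = -57.2218 − -6.7947 = -50.4271°.
a = sin²(Δφ/2) + cos φ₁ · cos φ₂ · sin²(Δλ/2) = 0.400844.
c = 2·atan2(√a, √(1−a)) = 1.37116 rad → d = 6371·c ≈ 8735.66 km.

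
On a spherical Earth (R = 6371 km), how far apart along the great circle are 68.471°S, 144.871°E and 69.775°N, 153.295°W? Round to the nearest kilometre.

16055 km

Δλ = -153.295 − 144.871 = -298.166°; wrapped into (−180°, 180°]: 61.834°.
Δφ = 69.775 − -68.471 = 138.246°.
a = sin²(Δφ/2) + cos φ₁ · cos φ₂ · sin²(Δλ/2) = 0.906496.
c = 2·atan2(√a, √(1−a)) = 2.52007 rad → d = 6371·c ≈ 16055.36 km.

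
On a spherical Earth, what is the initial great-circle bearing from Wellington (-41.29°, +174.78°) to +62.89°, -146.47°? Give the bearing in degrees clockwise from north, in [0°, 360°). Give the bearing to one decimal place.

17.5°

Δλ = -146.47 − 174.78 = -321.25°; wrapped into (−180°, 180°]: 38.75°.
θ = atan2( sin Δλ · cos φ₂ , cos φ₁ · sin φ₂ − sin φ₁ · cos φ₂ · cos Δλ )
  = atan2(0.28523, 0.90334) = 17.524° → normalised to [0°, 360°): 17.524°.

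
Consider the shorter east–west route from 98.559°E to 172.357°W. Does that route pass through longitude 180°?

Yes

Naïve |-172.357 − 98.559| = 270.916° > 180°, so the shorter arc goes the other way round — across 180°.
Signed shortest Δλ = ((-172.357 − 98.559 + 180) mod 360) − 180 = 89.084°.
Going east by 89.084° from +98.559° passes through 180° before reaching -172.357°.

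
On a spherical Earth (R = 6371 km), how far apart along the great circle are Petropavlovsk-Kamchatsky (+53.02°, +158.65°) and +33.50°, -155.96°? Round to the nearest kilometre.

Δλ = -155.96 − 158.65 = -314.61°; wrapped into (−180°, 180°]: 45.39°.
Δφ = 33.50 − 53.02 = -19.52°.
a = sin²(Δφ/2) + cos φ₁ · cos φ₂ · sin²(Δλ/2) = 0.103408.
c = 2·atan2(√a, √(1−a)) = 0.65478 rad → d = 6371·c ≈ 4171.59 km.

4172 km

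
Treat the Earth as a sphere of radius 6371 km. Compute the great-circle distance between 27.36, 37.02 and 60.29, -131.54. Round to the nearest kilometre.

10213 km

Δλ = -131.54 − 37.02 = -168.56°.
Δφ = 60.29 − 27.36 = 32.93°.
a = sin²(Δφ/2) + cos φ₁ · cos φ₂ · sin²(Δλ/2) = 0.516129.
c = 2·atan2(√a, √(1−a)) = 1.60306 rad → d = 6371·c ≈ 10213.10 km.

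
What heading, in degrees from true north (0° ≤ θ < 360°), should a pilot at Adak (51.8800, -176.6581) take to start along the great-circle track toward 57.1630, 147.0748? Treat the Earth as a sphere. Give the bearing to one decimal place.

298.6°

Δλ = 147.0748 − -176.6581 = 323.7329°; wrapped into (−180°, 180°]: -36.2671°.
θ = atan2( sin Δλ · cos φ₂ , cos φ₁ · sin φ₂ − sin φ₁ · cos φ₂ · cos Δλ )
  = atan2(-0.32077, 0.17472) = -61.423° → normalised to [0°, 360°): 298.577°.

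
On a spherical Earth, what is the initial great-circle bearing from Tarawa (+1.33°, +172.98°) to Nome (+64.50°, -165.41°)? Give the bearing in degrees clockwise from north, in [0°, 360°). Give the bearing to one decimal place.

Δλ = -165.41 − 172.98 = -338.39°; wrapped into (−180°, 180°]: 21.61°.
θ = atan2( sin Δλ · cos φ₂ , cos φ₁ · sin φ₂ − sin φ₁ · cos φ₂ · cos Δλ )
  = atan2(0.15855, 0.89305) = 10.067° → normalised to [0°, 360°): 10.067°.

10.1°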